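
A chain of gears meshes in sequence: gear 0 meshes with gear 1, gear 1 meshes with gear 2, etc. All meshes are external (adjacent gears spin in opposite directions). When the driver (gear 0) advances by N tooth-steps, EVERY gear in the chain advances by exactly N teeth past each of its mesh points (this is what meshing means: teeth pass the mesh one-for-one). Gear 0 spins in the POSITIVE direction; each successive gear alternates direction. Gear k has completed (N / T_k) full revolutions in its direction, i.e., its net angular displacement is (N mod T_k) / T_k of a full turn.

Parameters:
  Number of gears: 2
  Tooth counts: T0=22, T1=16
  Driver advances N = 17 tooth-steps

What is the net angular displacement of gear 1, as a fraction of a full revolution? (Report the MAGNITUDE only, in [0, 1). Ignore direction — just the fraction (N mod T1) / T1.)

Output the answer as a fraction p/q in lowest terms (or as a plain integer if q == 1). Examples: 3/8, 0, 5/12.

Answer: 1/16

Derivation:
Chain of 2 gears, tooth counts: [22, 16]
  gear 0: T0=22, direction=positive, advance = 17 mod 22 = 17 teeth = 17/22 turn
  gear 1: T1=16, direction=negative, advance = 17 mod 16 = 1 teeth = 1/16 turn
Gear 1: 17 mod 16 = 1
Fraction = 1 / 16 = 1/16 (gcd(1,16)=1) = 1/16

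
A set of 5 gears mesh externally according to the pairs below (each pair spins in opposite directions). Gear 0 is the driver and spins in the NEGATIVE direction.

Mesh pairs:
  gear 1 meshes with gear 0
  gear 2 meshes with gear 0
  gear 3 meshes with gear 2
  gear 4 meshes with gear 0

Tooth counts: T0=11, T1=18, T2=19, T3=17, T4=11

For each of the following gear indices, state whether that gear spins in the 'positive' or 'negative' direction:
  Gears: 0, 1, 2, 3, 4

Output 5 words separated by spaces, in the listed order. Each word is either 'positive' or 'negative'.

Answer: negative positive positive negative positive

Derivation:
Gear 0 (driver): negative (depth 0)
  gear 1: meshes with gear 0 -> depth 1 -> positive (opposite of gear 0)
  gear 2: meshes with gear 0 -> depth 1 -> positive (opposite of gear 0)
  gear 3: meshes with gear 2 -> depth 2 -> negative (opposite of gear 2)
  gear 4: meshes with gear 0 -> depth 1 -> positive (opposite of gear 0)
Queried indices 0, 1, 2, 3, 4 -> negative, positive, positive, negative, positive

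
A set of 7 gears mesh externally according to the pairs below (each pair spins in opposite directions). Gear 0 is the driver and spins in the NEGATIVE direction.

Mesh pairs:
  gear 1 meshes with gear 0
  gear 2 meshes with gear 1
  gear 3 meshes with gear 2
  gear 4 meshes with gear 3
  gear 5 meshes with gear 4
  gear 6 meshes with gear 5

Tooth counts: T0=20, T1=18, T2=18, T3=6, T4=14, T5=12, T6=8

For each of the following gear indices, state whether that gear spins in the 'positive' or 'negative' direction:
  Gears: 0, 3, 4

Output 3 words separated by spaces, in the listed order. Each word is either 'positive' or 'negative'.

Gear 0 (driver): negative (depth 0)
  gear 1: meshes with gear 0 -> depth 1 -> positive (opposite of gear 0)
  gear 2: meshes with gear 1 -> depth 2 -> negative (opposite of gear 1)
  gear 3: meshes with gear 2 -> depth 3 -> positive (opposite of gear 2)
  gear 4: meshes with gear 3 -> depth 4 -> negative (opposite of gear 3)
  gear 5: meshes with gear 4 -> depth 5 -> positive (opposite of gear 4)
  gear 6: meshes with gear 5 -> depth 6 -> negative (opposite of gear 5)
Queried indices 0, 3, 4 -> negative, positive, negative

Answer: negative positive negative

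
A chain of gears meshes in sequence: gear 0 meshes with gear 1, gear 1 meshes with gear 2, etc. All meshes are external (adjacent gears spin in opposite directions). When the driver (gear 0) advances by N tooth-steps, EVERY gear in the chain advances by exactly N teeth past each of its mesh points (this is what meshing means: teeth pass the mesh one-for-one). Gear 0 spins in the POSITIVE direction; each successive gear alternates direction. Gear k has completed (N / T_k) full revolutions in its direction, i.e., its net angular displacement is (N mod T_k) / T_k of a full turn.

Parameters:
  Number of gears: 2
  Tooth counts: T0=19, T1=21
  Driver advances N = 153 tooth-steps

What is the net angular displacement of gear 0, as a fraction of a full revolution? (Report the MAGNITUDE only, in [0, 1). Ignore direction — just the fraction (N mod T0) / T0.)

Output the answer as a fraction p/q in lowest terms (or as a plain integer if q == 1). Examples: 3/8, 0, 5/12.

Answer: 1/19

Derivation:
Chain of 2 gears, tooth counts: [19, 21]
  gear 0: T0=19, direction=positive, advance = 153 mod 19 = 1 teeth = 1/19 turn
  gear 1: T1=21, direction=negative, advance = 153 mod 21 = 6 teeth = 6/21 turn
Gear 0: 153 mod 19 = 1
Fraction = 1 / 19 = 1/19 (gcd(1,19)=1) = 1/19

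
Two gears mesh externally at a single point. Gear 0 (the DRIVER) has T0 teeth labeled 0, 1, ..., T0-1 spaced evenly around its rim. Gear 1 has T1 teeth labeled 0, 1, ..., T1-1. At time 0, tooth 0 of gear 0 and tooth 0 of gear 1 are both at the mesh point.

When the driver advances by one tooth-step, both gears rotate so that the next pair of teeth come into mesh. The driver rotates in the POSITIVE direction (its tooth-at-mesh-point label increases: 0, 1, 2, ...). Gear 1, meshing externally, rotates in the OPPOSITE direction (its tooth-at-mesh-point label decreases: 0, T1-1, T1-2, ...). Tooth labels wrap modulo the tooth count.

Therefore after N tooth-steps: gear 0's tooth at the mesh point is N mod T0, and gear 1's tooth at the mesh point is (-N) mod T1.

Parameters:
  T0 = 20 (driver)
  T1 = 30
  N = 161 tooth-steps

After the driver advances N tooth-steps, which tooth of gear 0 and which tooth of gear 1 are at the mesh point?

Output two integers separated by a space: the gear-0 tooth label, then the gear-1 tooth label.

Answer: 1 19

Derivation:
Gear 0 (driver, T0=20): tooth at mesh = N mod T0
  161 = 8 * 20 + 1, so 161 mod 20 = 1
  gear 0 tooth = 1
Gear 1 (driven, T1=30): tooth at mesh = (-N) mod T1
  161 = 5 * 30 + 11, so 161 mod 30 = 11
  (-161) mod 30 = (-11) mod 30 = 30 - 11 = 19
Mesh after 161 steps: gear-0 tooth 1 meets gear-1 tooth 19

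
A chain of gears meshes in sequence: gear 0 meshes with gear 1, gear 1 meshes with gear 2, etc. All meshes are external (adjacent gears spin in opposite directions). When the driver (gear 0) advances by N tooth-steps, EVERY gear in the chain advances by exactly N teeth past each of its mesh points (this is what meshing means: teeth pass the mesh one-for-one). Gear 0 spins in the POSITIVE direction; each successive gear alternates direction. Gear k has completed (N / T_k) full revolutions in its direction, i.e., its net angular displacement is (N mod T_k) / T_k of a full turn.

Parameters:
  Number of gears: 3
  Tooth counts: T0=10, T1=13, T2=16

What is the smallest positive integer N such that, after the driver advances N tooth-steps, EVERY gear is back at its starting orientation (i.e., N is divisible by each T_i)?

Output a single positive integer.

Answer: 1040

Derivation:
Gear k returns to start when N is a multiple of T_k.
All gears at start simultaneously when N is a common multiple of [10, 13, 16]; the smallest such N is lcm(10, 13, 16).
Start: lcm = T0 = 10
Fold in T1=13: gcd(10, 13) = 1; lcm(10, 13) = 10 * 13 / 1 = 130 / 1 = 130
Fold in T2=16: gcd(130, 16) = 2; lcm(130, 16) = 130 * 16 / 2 = 2080 / 2 = 1040
Full cycle length = 1040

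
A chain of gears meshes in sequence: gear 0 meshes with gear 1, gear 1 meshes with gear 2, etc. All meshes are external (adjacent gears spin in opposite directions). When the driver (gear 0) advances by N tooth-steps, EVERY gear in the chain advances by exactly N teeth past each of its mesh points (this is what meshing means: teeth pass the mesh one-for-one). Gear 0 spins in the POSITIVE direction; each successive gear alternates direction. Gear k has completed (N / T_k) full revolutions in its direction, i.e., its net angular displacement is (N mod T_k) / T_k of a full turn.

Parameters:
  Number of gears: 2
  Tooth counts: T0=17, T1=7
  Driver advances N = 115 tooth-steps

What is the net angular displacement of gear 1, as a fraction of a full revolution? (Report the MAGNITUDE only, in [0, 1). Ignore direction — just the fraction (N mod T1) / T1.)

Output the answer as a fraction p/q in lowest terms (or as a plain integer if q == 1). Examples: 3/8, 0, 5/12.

Chain of 2 gears, tooth counts: [17, 7]
  gear 0: T0=17, direction=positive, advance = 115 mod 17 = 13 teeth = 13/17 turn
  gear 1: T1=7, direction=negative, advance = 115 mod 7 = 3 teeth = 3/7 turn
Gear 1: 115 mod 7 = 3
Fraction = 3 / 7 = 3/7 (gcd(3,7)=1) = 3/7

Answer: 3/7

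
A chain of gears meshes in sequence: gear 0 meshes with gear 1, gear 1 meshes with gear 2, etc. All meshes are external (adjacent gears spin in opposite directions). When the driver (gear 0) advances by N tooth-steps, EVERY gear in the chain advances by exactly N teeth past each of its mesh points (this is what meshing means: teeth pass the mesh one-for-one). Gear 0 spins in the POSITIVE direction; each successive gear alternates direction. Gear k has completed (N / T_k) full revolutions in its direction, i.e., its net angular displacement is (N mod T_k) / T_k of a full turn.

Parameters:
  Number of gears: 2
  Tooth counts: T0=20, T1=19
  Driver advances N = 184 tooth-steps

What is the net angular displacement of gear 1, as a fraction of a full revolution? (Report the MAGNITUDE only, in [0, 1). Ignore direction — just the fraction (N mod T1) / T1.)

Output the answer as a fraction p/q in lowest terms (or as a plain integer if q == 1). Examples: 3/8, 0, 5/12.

Answer: 13/19

Derivation:
Chain of 2 gears, tooth counts: [20, 19]
  gear 0: T0=20, direction=positive, advance = 184 mod 20 = 4 teeth = 4/20 turn
  gear 1: T1=19, direction=negative, advance = 184 mod 19 = 13 teeth = 13/19 turn
Gear 1: 184 mod 19 = 13
Fraction = 13 / 19 = 13/19 (gcd(13,19)=1) = 13/19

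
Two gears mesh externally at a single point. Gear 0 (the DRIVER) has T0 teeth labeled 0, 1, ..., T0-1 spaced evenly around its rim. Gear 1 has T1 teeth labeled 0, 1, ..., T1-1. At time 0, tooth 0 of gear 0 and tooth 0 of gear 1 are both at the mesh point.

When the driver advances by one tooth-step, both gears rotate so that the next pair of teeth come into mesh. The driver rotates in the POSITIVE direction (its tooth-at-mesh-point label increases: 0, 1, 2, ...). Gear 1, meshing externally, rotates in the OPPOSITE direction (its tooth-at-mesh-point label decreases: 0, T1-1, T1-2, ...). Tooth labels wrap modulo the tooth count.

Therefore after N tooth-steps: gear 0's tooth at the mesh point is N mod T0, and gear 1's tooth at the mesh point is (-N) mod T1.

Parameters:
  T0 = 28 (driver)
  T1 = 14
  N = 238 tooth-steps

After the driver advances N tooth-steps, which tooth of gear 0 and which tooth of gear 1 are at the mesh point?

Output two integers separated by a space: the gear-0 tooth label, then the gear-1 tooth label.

Gear 0 (driver, T0=28): tooth at mesh = N mod T0
  238 = 8 * 28 + 14, so 238 mod 28 = 14
  gear 0 tooth = 14
Gear 1 (driven, T1=14): tooth at mesh = (-N) mod T1
  238 = 17 * 14 + 0, so 238 mod 14 = 0
  (-238) mod 14 = 0
Mesh after 238 steps: gear-0 tooth 14 meets gear-1 tooth 0

Answer: 14 0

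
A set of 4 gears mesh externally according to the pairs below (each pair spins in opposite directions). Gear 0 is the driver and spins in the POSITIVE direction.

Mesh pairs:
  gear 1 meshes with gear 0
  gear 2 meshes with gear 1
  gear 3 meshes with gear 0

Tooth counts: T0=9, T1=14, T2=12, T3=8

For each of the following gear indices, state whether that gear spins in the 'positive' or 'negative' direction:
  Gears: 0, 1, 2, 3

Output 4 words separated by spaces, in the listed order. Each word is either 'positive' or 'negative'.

Answer: positive negative positive negative

Derivation:
Gear 0 (driver): positive (depth 0)
  gear 1: meshes with gear 0 -> depth 1 -> negative (opposite of gear 0)
  gear 2: meshes with gear 1 -> depth 2 -> positive (opposite of gear 1)
  gear 3: meshes with gear 0 -> depth 1 -> negative (opposite of gear 0)
Queried indices 0, 1, 2, 3 -> positive, negative, positive, negative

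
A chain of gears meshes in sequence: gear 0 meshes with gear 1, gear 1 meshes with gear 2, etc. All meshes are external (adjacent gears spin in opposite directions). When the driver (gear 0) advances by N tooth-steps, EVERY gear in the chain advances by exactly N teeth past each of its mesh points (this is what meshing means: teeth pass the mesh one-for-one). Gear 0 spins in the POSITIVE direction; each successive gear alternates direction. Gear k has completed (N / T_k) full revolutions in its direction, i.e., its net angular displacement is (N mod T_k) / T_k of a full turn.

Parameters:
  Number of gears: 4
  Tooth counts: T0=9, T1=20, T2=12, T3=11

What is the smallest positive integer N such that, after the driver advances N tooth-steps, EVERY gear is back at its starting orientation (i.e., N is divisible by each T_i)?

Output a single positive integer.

Answer: 1980

Derivation:
Gear k returns to start when N is a multiple of T_k.
All gears at start simultaneously when N is a common multiple of [9, 20, 12, 11]; the smallest such N is lcm(9, 20, 12, 11).
Start: lcm = T0 = 9
Fold in T1=20: gcd(9, 20) = 1; lcm(9, 20) = 9 * 20 / 1 = 180 / 1 = 180
Fold in T2=12: gcd(180, 12) = 12; lcm(180, 12) = 180 * 12 / 12 = 2160 / 12 = 180
Fold in T3=11: gcd(180, 11) = 1; lcm(180, 11) = 180 * 11 / 1 = 1980 / 1 = 1980
Full cycle length = 1980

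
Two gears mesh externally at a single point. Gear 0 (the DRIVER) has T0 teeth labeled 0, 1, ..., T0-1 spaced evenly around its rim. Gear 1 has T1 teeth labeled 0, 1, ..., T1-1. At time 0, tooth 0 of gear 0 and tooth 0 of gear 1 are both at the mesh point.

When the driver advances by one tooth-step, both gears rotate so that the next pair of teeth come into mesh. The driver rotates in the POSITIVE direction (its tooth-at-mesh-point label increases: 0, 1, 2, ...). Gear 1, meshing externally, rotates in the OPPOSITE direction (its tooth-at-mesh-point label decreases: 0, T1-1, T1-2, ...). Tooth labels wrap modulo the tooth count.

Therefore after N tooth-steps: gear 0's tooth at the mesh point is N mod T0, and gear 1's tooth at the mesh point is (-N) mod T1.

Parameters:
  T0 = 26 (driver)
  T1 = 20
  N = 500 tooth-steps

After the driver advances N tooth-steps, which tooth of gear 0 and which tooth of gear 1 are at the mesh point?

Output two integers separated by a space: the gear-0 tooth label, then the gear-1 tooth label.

Gear 0 (driver, T0=26): tooth at mesh = N mod T0
  500 = 19 * 26 + 6, so 500 mod 26 = 6
  gear 0 tooth = 6
Gear 1 (driven, T1=20): tooth at mesh = (-N) mod T1
  500 = 25 * 20 + 0, so 500 mod 20 = 0
  (-500) mod 20 = 0
Mesh after 500 steps: gear-0 tooth 6 meets gear-1 tooth 0

Answer: 6 0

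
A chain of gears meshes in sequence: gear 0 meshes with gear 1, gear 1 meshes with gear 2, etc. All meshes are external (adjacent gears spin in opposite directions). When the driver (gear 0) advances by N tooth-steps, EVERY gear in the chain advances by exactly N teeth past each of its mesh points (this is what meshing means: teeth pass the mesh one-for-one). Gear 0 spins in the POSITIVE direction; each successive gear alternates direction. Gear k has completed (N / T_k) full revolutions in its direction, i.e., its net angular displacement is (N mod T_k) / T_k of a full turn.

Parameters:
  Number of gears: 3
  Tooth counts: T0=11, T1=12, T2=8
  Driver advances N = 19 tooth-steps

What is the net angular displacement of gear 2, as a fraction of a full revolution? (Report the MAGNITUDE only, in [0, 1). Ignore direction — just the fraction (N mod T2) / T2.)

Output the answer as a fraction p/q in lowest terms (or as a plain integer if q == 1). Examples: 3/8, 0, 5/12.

Chain of 3 gears, tooth counts: [11, 12, 8]
  gear 0: T0=11, direction=positive, advance = 19 mod 11 = 8 teeth = 8/11 turn
  gear 1: T1=12, direction=negative, advance = 19 mod 12 = 7 teeth = 7/12 turn
  gear 2: T2=8, direction=positive, advance = 19 mod 8 = 3 teeth = 3/8 turn
Gear 2: 19 mod 8 = 3
Fraction = 3 / 8 = 3/8 (gcd(3,8)=1) = 3/8

Answer: 3/8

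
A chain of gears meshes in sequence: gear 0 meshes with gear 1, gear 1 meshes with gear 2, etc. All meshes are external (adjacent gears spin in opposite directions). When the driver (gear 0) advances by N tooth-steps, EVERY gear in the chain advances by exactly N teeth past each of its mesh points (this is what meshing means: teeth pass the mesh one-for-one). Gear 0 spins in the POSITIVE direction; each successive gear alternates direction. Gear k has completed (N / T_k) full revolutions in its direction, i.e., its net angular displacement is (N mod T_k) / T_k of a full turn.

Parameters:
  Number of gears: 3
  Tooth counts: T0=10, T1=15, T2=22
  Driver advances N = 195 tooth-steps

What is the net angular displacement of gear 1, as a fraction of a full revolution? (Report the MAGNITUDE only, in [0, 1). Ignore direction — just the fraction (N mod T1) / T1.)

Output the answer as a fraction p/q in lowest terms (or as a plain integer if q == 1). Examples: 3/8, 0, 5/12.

Chain of 3 gears, tooth counts: [10, 15, 22]
  gear 0: T0=10, direction=positive, advance = 195 mod 10 = 5 teeth = 5/10 turn
  gear 1: T1=15, direction=negative, advance = 195 mod 15 = 0 teeth = 0/15 turn
  gear 2: T2=22, direction=positive, advance = 195 mod 22 = 19 teeth = 19/22 turn
Gear 1: 195 mod 15 = 0
Fraction = 0 / 15 = 0/1 (gcd(0,15)=15) = 0

Answer: 0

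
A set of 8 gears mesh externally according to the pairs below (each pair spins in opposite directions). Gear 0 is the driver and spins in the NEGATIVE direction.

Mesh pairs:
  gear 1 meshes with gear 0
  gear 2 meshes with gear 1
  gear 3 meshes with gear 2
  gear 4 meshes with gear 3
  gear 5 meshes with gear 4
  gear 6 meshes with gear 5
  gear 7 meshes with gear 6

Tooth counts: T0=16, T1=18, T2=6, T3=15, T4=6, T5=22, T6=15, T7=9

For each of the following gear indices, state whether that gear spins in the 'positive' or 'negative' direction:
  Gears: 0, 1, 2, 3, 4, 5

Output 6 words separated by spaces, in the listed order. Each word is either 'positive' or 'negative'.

Gear 0 (driver): negative (depth 0)
  gear 1: meshes with gear 0 -> depth 1 -> positive (opposite of gear 0)
  gear 2: meshes with gear 1 -> depth 2 -> negative (opposite of gear 1)
  gear 3: meshes with gear 2 -> depth 3 -> positive (opposite of gear 2)
  gear 4: meshes with gear 3 -> depth 4 -> negative (opposite of gear 3)
  gear 5: meshes with gear 4 -> depth 5 -> positive (opposite of gear 4)
  gear 6: meshes with gear 5 -> depth 6 -> negative (opposite of gear 5)
  gear 7: meshes with gear 6 -> depth 7 -> positive (opposite of gear 6)
Queried indices 0, 1, 2, 3, 4, 5 -> negative, positive, negative, positive, negative, positive

Answer: negative positive negative positive negative positive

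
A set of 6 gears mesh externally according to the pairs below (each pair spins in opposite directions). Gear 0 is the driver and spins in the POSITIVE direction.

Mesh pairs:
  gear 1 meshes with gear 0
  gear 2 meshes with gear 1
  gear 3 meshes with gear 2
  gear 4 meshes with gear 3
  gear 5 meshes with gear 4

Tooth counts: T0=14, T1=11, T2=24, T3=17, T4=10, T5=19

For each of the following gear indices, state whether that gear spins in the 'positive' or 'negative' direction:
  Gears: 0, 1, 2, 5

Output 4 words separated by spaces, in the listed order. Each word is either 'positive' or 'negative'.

Gear 0 (driver): positive (depth 0)
  gear 1: meshes with gear 0 -> depth 1 -> negative (opposite of gear 0)
  gear 2: meshes with gear 1 -> depth 2 -> positive (opposite of gear 1)
  gear 3: meshes with gear 2 -> depth 3 -> negative (opposite of gear 2)
  gear 4: meshes with gear 3 -> depth 4 -> positive (opposite of gear 3)
  gear 5: meshes with gear 4 -> depth 5 -> negative (opposite of gear 4)
Queried indices 0, 1, 2, 5 -> positive, negative, positive, negative

Answer: positive negative positive negative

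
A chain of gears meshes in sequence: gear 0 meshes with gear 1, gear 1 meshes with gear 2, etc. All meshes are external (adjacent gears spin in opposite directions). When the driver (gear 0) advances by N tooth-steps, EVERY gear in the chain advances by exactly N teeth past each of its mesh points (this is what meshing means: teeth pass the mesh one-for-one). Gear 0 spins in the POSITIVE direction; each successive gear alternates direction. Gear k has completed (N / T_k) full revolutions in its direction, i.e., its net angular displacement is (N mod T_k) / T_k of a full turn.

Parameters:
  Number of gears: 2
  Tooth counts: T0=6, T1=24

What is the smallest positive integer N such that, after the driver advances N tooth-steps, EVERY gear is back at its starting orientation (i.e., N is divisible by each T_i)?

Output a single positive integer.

Answer: 24

Derivation:
Gear k returns to start when N is a multiple of T_k.
All gears at start simultaneously when N is a common multiple of [6, 24]; the smallest such N is lcm(6, 24).
Start: lcm = T0 = 6
Fold in T1=24: gcd(6, 24) = 6; lcm(6, 24) = 6 * 24 / 6 = 144 / 6 = 24
Full cycle length = 24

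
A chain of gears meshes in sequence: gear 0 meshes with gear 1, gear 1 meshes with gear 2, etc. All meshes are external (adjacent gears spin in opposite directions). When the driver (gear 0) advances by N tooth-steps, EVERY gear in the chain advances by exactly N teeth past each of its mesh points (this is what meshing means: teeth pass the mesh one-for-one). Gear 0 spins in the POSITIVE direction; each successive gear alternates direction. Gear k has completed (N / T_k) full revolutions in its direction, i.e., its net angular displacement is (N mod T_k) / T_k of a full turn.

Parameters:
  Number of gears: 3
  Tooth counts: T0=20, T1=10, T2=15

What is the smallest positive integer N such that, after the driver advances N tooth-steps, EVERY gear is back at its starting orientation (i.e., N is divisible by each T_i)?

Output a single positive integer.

Gear k returns to start when N is a multiple of T_k.
All gears at start simultaneously when N is a common multiple of [20, 10, 15]; the smallest such N is lcm(20, 10, 15).
Start: lcm = T0 = 20
Fold in T1=10: gcd(20, 10) = 10; lcm(20, 10) = 20 * 10 / 10 = 200 / 10 = 20
Fold in T2=15: gcd(20, 15) = 5; lcm(20, 15) = 20 * 15 / 5 = 300 / 5 = 60
Full cycle length = 60

Answer: 60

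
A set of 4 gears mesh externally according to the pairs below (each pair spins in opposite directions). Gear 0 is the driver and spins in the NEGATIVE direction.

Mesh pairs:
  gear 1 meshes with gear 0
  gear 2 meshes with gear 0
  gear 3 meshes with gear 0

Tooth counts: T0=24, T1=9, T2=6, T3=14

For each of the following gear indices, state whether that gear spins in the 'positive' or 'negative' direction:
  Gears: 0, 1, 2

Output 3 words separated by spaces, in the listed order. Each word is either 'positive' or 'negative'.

Gear 0 (driver): negative (depth 0)
  gear 1: meshes with gear 0 -> depth 1 -> positive (opposite of gear 0)
  gear 2: meshes with gear 0 -> depth 1 -> positive (opposite of gear 0)
  gear 3: meshes with gear 0 -> depth 1 -> positive (opposite of gear 0)
Queried indices 0, 1, 2 -> negative, positive, positive

Answer: negative positive positive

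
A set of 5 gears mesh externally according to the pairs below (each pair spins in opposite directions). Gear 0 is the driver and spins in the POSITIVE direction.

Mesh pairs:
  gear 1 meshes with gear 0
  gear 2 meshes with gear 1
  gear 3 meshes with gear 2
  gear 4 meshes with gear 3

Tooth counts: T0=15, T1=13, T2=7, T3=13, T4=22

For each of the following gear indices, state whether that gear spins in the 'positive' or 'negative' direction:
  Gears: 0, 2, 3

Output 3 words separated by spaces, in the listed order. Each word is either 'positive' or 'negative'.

Answer: positive positive negative

Derivation:
Gear 0 (driver): positive (depth 0)
  gear 1: meshes with gear 0 -> depth 1 -> negative (opposite of gear 0)
  gear 2: meshes with gear 1 -> depth 2 -> positive (opposite of gear 1)
  gear 3: meshes with gear 2 -> depth 3 -> negative (opposite of gear 2)
  gear 4: meshes with gear 3 -> depth 4 -> positive (opposite of gear 3)
Queried indices 0, 2, 3 -> positive, positive, negative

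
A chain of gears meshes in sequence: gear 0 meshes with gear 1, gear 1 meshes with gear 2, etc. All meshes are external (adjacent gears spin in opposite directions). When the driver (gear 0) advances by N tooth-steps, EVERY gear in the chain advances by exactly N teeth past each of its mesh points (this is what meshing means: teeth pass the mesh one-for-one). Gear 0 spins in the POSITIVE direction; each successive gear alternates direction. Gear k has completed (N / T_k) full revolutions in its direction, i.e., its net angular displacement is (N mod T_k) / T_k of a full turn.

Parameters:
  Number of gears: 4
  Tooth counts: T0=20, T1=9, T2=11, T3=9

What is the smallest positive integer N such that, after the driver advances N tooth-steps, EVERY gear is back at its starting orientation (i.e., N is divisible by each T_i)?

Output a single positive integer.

Gear k returns to start when N is a multiple of T_k.
All gears at start simultaneously when N is a common multiple of [20, 9, 11, 9]; the smallest such N is lcm(20, 9, 11, 9).
Start: lcm = T0 = 20
Fold in T1=9: gcd(20, 9) = 1; lcm(20, 9) = 20 * 9 / 1 = 180 / 1 = 180
Fold in T2=11: gcd(180, 11) = 1; lcm(180, 11) = 180 * 11 / 1 = 1980 / 1 = 1980
Fold in T3=9: gcd(1980, 9) = 9; lcm(1980, 9) = 1980 * 9 / 9 = 17820 / 9 = 1980
Full cycle length = 1980

Answer: 1980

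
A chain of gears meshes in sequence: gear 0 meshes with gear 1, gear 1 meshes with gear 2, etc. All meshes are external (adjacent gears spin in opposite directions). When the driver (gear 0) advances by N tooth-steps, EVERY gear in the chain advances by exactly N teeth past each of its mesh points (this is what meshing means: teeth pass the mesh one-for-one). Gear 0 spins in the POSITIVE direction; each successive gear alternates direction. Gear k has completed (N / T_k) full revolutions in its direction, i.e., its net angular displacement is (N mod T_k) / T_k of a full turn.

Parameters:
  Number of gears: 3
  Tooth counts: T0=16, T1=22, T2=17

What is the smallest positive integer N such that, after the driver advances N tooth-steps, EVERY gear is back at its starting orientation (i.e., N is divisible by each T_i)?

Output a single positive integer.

Gear k returns to start when N is a multiple of T_k.
All gears at start simultaneously when N is a common multiple of [16, 22, 17]; the smallest such N is lcm(16, 22, 17).
Start: lcm = T0 = 16
Fold in T1=22: gcd(16, 22) = 2; lcm(16, 22) = 16 * 22 / 2 = 352 / 2 = 176
Fold in T2=17: gcd(176, 17) = 1; lcm(176, 17) = 176 * 17 / 1 = 2992 / 1 = 2992
Full cycle length = 2992

Answer: 2992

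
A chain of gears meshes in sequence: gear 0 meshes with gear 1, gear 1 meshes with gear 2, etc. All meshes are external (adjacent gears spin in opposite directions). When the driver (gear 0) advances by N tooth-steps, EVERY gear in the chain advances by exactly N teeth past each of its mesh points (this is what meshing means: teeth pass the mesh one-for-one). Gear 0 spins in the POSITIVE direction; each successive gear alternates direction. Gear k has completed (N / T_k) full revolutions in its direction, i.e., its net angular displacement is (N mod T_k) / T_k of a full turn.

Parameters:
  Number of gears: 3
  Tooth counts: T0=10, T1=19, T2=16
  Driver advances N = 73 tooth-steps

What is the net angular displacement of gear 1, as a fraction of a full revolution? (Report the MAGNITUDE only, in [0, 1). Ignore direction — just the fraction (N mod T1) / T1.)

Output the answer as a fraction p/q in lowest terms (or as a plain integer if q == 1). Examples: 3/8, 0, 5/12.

Chain of 3 gears, tooth counts: [10, 19, 16]
  gear 0: T0=10, direction=positive, advance = 73 mod 10 = 3 teeth = 3/10 turn
  gear 1: T1=19, direction=negative, advance = 73 mod 19 = 16 teeth = 16/19 turn
  gear 2: T2=16, direction=positive, advance = 73 mod 16 = 9 teeth = 9/16 turn
Gear 1: 73 mod 19 = 16
Fraction = 16 / 19 = 16/19 (gcd(16,19)=1) = 16/19

Answer: 16/19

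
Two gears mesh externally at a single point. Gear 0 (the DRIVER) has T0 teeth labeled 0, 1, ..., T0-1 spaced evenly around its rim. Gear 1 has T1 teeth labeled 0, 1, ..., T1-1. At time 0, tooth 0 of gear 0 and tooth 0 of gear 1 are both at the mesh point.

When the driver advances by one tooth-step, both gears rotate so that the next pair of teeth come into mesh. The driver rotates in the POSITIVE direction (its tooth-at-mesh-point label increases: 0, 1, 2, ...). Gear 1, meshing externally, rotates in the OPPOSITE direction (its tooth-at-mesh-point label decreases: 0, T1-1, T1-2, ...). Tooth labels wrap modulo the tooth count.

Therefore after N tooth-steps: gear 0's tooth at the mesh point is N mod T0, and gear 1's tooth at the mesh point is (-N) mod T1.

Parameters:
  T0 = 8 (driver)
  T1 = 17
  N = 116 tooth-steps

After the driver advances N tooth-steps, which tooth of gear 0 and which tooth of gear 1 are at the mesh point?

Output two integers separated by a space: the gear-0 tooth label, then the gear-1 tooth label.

Answer: 4 3

Derivation:
Gear 0 (driver, T0=8): tooth at mesh = N mod T0
  116 = 14 * 8 + 4, so 116 mod 8 = 4
  gear 0 tooth = 4
Gear 1 (driven, T1=17): tooth at mesh = (-N) mod T1
  116 = 6 * 17 + 14, so 116 mod 17 = 14
  (-116) mod 17 = (-14) mod 17 = 17 - 14 = 3
Mesh after 116 steps: gear-0 tooth 4 meets gear-1 tooth 3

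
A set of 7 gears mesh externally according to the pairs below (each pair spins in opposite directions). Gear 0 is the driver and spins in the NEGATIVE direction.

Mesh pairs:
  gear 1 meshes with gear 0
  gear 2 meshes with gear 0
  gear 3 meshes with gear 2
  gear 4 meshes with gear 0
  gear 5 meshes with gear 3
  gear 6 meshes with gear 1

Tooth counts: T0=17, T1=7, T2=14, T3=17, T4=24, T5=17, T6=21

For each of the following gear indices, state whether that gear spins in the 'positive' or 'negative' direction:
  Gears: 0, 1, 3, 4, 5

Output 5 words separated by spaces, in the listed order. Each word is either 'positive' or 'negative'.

Gear 0 (driver): negative (depth 0)
  gear 1: meshes with gear 0 -> depth 1 -> positive (opposite of gear 0)
  gear 2: meshes with gear 0 -> depth 1 -> positive (opposite of gear 0)
  gear 3: meshes with gear 2 -> depth 2 -> negative (opposite of gear 2)
  gear 4: meshes with gear 0 -> depth 1 -> positive (opposite of gear 0)
  gear 5: meshes with gear 3 -> depth 3 -> positive (opposite of gear 3)
  gear 6: meshes with gear 1 -> depth 2 -> negative (opposite of gear 1)
Queried indices 0, 1, 3, 4, 5 -> negative, positive, negative, positive, positive

Answer: negative positive negative positive positive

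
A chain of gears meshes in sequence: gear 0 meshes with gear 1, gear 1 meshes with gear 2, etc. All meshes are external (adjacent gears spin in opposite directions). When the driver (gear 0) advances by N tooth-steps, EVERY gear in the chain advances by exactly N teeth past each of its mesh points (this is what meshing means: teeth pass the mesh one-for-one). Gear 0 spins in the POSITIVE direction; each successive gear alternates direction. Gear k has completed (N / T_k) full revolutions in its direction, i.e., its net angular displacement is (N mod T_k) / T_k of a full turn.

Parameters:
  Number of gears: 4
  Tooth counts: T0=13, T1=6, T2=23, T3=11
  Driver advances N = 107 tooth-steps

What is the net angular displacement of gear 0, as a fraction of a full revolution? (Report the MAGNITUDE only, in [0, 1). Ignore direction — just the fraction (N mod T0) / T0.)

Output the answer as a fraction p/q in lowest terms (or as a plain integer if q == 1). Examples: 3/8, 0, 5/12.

Answer: 3/13

Derivation:
Chain of 4 gears, tooth counts: [13, 6, 23, 11]
  gear 0: T0=13, direction=positive, advance = 107 mod 13 = 3 teeth = 3/13 turn
  gear 1: T1=6, direction=negative, advance = 107 mod 6 = 5 teeth = 5/6 turn
  gear 2: T2=23, direction=positive, advance = 107 mod 23 = 15 teeth = 15/23 turn
  gear 3: T3=11, direction=negative, advance = 107 mod 11 = 8 teeth = 8/11 turn
Gear 0: 107 mod 13 = 3
Fraction = 3 / 13 = 3/13 (gcd(3,13)=1) = 3/13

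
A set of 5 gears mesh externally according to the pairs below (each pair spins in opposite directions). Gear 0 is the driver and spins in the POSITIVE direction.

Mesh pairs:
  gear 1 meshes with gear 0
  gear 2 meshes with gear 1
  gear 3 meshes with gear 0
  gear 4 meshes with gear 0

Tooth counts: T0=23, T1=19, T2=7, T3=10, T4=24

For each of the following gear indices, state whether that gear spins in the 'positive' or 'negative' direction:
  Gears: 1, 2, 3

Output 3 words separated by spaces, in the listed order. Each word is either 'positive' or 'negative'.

Gear 0 (driver): positive (depth 0)
  gear 1: meshes with gear 0 -> depth 1 -> negative (opposite of gear 0)
  gear 2: meshes with gear 1 -> depth 2 -> positive (opposite of gear 1)
  gear 3: meshes with gear 0 -> depth 1 -> negative (opposite of gear 0)
  gear 4: meshes with gear 0 -> depth 1 -> negative (opposite of gear 0)
Queried indices 1, 2, 3 -> negative, positive, negative

Answer: negative positive negative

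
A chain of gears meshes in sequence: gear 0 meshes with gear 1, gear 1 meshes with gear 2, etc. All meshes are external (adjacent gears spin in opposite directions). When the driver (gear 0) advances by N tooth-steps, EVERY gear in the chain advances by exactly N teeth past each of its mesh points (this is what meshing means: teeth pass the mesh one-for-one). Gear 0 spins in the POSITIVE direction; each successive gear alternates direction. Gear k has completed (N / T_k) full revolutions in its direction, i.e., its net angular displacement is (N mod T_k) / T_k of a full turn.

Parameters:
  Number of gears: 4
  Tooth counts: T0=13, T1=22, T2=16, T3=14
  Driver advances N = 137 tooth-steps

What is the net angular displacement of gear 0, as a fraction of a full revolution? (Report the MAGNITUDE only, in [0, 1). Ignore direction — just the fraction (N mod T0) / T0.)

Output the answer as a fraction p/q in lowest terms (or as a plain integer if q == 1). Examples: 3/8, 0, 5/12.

Answer: 7/13

Derivation:
Chain of 4 gears, tooth counts: [13, 22, 16, 14]
  gear 0: T0=13, direction=positive, advance = 137 mod 13 = 7 teeth = 7/13 turn
  gear 1: T1=22, direction=negative, advance = 137 mod 22 = 5 teeth = 5/22 turn
  gear 2: T2=16, direction=positive, advance = 137 mod 16 = 9 teeth = 9/16 turn
  gear 3: T3=14, direction=negative, advance = 137 mod 14 = 11 teeth = 11/14 turn
Gear 0: 137 mod 13 = 7
Fraction = 7 / 13 = 7/13 (gcd(7,13)=1) = 7/13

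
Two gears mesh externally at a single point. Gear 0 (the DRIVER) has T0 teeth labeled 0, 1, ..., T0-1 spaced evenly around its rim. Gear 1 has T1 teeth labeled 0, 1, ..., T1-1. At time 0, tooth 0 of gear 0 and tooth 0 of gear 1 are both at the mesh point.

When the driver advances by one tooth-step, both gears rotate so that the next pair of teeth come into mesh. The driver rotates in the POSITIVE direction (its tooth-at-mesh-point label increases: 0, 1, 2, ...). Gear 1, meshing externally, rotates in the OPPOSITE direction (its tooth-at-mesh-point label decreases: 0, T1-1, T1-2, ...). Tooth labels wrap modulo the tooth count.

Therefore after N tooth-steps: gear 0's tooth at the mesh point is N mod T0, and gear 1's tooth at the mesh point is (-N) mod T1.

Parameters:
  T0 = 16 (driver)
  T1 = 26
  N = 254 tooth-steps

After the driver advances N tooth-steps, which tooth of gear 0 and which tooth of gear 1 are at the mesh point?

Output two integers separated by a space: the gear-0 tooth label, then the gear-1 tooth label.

Answer: 14 6

Derivation:
Gear 0 (driver, T0=16): tooth at mesh = N mod T0
  254 = 15 * 16 + 14, so 254 mod 16 = 14
  gear 0 tooth = 14
Gear 1 (driven, T1=26): tooth at mesh = (-N) mod T1
  254 = 9 * 26 + 20, so 254 mod 26 = 20
  (-254) mod 26 = (-20) mod 26 = 26 - 20 = 6
Mesh after 254 steps: gear-0 tooth 14 meets gear-1 tooth 6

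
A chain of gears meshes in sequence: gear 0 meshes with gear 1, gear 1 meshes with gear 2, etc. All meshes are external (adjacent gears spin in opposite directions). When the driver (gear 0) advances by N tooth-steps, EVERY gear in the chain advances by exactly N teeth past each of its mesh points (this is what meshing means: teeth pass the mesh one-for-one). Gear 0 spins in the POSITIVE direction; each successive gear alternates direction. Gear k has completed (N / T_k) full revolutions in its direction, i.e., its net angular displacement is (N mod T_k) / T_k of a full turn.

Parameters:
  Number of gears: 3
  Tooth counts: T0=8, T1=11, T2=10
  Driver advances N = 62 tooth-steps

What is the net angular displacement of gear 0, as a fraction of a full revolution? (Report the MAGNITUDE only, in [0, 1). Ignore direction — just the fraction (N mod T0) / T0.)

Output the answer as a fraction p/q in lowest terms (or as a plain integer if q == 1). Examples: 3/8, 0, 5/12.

Answer: 3/4

Derivation:
Chain of 3 gears, tooth counts: [8, 11, 10]
  gear 0: T0=8, direction=positive, advance = 62 mod 8 = 6 teeth = 6/8 turn
  gear 1: T1=11, direction=negative, advance = 62 mod 11 = 7 teeth = 7/11 turn
  gear 2: T2=10, direction=positive, advance = 62 mod 10 = 2 teeth = 2/10 turn
Gear 0: 62 mod 8 = 6
Fraction = 6 / 8 = 3/4 (gcd(6,8)=2) = 3/4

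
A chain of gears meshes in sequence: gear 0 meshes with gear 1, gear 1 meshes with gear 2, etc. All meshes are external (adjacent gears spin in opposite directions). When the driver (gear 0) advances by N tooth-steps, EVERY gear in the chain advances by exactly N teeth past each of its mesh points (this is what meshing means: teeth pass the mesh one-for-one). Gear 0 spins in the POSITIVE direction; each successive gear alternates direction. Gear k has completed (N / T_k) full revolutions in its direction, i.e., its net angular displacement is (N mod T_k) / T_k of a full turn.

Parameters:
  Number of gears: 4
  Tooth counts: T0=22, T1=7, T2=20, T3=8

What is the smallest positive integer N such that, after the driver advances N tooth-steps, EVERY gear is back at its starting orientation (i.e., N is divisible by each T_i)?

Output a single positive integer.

Answer: 3080

Derivation:
Gear k returns to start when N is a multiple of T_k.
All gears at start simultaneously when N is a common multiple of [22, 7, 20, 8]; the smallest such N is lcm(22, 7, 20, 8).
Start: lcm = T0 = 22
Fold in T1=7: gcd(22, 7) = 1; lcm(22, 7) = 22 * 7 / 1 = 154 / 1 = 154
Fold in T2=20: gcd(154, 20) = 2; lcm(154, 20) = 154 * 20 / 2 = 3080 / 2 = 1540
Fold in T3=8: gcd(1540, 8) = 4; lcm(1540, 8) = 1540 * 8 / 4 = 12320 / 4 = 3080
Full cycle length = 3080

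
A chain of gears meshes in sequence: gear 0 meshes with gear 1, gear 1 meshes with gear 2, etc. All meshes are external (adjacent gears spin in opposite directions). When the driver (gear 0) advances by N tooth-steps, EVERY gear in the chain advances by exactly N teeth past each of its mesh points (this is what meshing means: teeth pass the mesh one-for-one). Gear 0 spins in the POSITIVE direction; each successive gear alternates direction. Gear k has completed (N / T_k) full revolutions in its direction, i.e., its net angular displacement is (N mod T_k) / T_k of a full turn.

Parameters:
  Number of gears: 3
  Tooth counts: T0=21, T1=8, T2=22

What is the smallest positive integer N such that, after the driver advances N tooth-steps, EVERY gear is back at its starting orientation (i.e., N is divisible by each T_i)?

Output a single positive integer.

Answer: 1848

Derivation:
Gear k returns to start when N is a multiple of T_k.
All gears at start simultaneously when N is a common multiple of [21, 8, 22]; the smallest such N is lcm(21, 8, 22).
Start: lcm = T0 = 21
Fold in T1=8: gcd(21, 8) = 1; lcm(21, 8) = 21 * 8 / 1 = 168 / 1 = 168
Fold in T2=22: gcd(168, 22) = 2; lcm(168, 22) = 168 * 22 / 2 = 3696 / 2 = 1848
Full cycle length = 1848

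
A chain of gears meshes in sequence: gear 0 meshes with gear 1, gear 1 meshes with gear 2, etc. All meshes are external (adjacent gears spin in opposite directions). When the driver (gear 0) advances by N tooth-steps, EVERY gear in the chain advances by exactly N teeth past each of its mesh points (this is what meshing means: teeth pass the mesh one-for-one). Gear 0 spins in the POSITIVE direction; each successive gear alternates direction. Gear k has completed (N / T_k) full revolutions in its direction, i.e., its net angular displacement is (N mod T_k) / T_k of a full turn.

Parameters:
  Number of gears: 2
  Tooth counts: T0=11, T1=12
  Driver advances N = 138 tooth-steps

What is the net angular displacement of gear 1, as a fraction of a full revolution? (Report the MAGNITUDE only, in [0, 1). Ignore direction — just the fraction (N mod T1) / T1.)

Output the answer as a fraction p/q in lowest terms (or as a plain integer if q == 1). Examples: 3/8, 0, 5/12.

Chain of 2 gears, tooth counts: [11, 12]
  gear 0: T0=11, direction=positive, advance = 138 mod 11 = 6 teeth = 6/11 turn
  gear 1: T1=12, direction=negative, advance = 138 mod 12 = 6 teeth = 6/12 turn
Gear 1: 138 mod 12 = 6
Fraction = 6 / 12 = 1/2 (gcd(6,12)=6) = 1/2

Answer: 1/2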